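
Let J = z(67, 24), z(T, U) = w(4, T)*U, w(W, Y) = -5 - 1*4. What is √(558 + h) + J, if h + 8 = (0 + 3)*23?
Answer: -216 + √619 ≈ -191.12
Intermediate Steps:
w(W, Y) = -9 (w(W, Y) = -5 - 4 = -9)
z(T, U) = -9*U
h = 61 (h = -8 + (0 + 3)*23 = -8 + 3*23 = -8 + 69 = 61)
J = -216 (J = -9*24 = -216)
√(558 + h) + J = √(558 + 61) - 216 = √619 - 216 = -216 + √619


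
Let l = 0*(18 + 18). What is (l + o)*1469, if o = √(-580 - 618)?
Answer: 1469*I*√1198 ≈ 50845.0*I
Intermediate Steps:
o = I*√1198 (o = √(-1198) = I*√1198 ≈ 34.612*I)
l = 0 (l = 0*36 = 0)
(l + o)*1469 = (0 + I*√1198)*1469 = (I*√1198)*1469 = 1469*I*√1198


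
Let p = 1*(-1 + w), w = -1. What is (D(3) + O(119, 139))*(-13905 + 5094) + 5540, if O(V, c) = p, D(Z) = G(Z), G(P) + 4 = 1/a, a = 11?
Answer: 57605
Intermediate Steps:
G(P) = -43/11 (G(P) = -4 + 1/11 = -43/11)
D(Z) = -43/11
p = -2 (p = 1*(-1 - 1) = 1*(-2) = -2)
O(V, c) = -2
(D(3) + O(119, 139))*(-13905 + 5094) + 5540 = (-43/11 - 2)*(-13905 + 5094) + 5540 = -65/11*(-8811) + 5540 = 52065 + 5540 = 57605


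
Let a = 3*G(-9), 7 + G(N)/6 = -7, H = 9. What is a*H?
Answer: -2268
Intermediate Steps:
G(N) = -84 (G(N) = -42 + 6*(-7) = -42 - 42 = -84)
a = -252 (a = 3*(-84) = -252)
a*H = -252*9 = -2268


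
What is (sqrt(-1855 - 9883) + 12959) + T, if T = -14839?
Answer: -1880 + I*sqrt(11738) ≈ -1880.0 + 108.34*I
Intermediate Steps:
(sqrt(-1855 - 9883) + 12959) + T = (sqrt(-1855 - 9883) + 12959) - 14839 = (sqrt(-11738) + 12959) - 14839 = (I*sqrt(11738) + 12959) - 14839 = (12959 + I*sqrt(11738)) - 14839 = -1880 + I*sqrt(11738)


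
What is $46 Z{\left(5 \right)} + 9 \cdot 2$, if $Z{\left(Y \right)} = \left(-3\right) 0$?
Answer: $18$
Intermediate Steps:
$Z{\left(Y \right)} = 0$
$46 Z{\left(5 \right)} + 9 \cdot 2 = 46 \cdot 0 + 9 \cdot 2 = 0 + 18 = 18$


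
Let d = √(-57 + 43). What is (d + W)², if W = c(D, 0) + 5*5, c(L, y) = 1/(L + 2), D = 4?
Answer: 22297/36 + 151*I*√14/3 ≈ 619.36 + 188.33*I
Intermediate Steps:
c(L, y) = 1/(2 + L)
W = 151/6 (W = 1/(2 + 4) + 5*5 = 1/6 + 25 = ⅙ + 25 = 151/6 ≈ 25.167)
d = I*√14 (d = √(-14) = I*√14 ≈ 3.7417*I)
(d + W)² = (I*√14 + 151/6)² = (151/6 + I*√14)²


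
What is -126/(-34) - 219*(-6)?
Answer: 22401/17 ≈ 1317.7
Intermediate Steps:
-126/(-34) - 219*(-6) = -126*(-1/34) - 73*(-18) = 63/17 + 1314 = 22401/17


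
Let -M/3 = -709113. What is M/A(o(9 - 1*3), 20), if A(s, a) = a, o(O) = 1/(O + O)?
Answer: 2127339/20 ≈ 1.0637e+5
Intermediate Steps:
o(O) = 1/(2*O)
M = 2127339 (M = -3*(-709113) = 2127339)
M/A(o(9 - 1*3), 20) = 2127339/20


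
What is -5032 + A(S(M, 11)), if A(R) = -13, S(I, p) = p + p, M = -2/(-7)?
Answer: -5045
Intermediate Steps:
M = 2/7 (M = -2*(-⅐) = 2/7 ≈ 0.28571)
S(I, p) = 2*p
-5032 + A(S(M, 11)) = -5032 - 13 = -5045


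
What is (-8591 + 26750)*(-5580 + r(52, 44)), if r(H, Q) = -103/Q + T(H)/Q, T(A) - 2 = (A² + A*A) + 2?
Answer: -4361991549/44 ≈ -9.9136e+7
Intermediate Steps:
T(A) = 4 + 2*A² (T(A) = 2 + ((A² + A*A) + 2) = 2 + ((A² + A²) + 2) = 2 + (2*A² + 2) = 2 + (2 + 2*A²) = 4 + 2*A²)
r(H, Q) = -103/Q + (4 + 2*H²)/Q
(-8591 + 26750)*(-5580 + r(52, 44)) = (-8591 + 26750)*(-5580 + (-99 + 2*52²)/44) = 18159*(-5580 + (-99 + 2*2704)/44) = 18159*(-5580 + (-99 + 5408)/44) = 18159*(-5580 + (1/44)*5309) = 18159*(-5580 + 5309/44) = 18159*(-240211/44) = -4361991549/44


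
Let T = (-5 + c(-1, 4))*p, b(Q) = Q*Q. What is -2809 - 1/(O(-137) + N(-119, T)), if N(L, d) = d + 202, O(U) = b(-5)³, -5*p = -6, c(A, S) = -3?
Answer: -222155388/79087 ≈ -2809.0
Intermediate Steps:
p = 6/5 (p = -⅕*(-6) = 6/5 ≈ 1.2000)
b(Q) = Q²
O(U) = 15625 (O(U) = ((-5)²)³ = 25³ = 15625)
T = -48/5 (T = (-5 - 3)*(6/5) = -8*6/5 = -48/5 ≈ -9.6000)
N(L, d) = 202 + d
-2809 - 1/(O(-137) + N(-119, T)) = -2809 - 1/(15625 + (202 - 48/5)) = -2809 - 1/(15625 + 962/5) = -2809 - 1/79087/5 = -2809 - 1*5/79087 = -2809 - 5/79087 = -222155388/79087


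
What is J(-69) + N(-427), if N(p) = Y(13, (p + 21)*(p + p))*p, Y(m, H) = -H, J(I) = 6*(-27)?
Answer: 148050986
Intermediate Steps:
J(I) = -162
N(p) = -2*p**2*(21 + p) (N(p) = (-(p + 21)*(p + p))*p = (-(21 + p)*2*p)*p = (-2*p*(21 + p))*p = -2*p**2*(21 + p))
J(-69) + N(-427) = -162 + 2*(-427)**2*(-21 - 1*(-427)) = -162 + 2*182329*(-21 + 427) = -162 + 2*182329*406 = -162 + 148051148 = 148050986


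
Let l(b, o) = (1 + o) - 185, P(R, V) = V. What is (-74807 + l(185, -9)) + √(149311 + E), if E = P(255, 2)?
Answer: -75000 + √149313 ≈ -74614.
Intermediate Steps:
E = 2
l(b, o) = -184 + o
(-74807 + l(185, -9)) + √(149311 + E) = (-74807 + (-184 - 9)) + √(149311 + 2) = (-74807 - 193) + √149313 = -75000 + √149313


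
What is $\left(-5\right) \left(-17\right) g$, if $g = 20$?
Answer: $1700$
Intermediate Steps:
$\left(-5\right) \left(-17\right) g = \left(-5\right) \left(-17\right) 20 = 85 \cdot 20 = 1700$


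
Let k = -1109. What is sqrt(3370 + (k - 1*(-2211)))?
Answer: 2*sqrt(1118) ≈ 66.873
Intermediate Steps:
sqrt(3370 + (k - 1*(-2211))) = sqrt(3370 + (-1109 - 1*(-2211))) = sqrt(3370 + (-1109 + 2211)) = sqrt(3370 + 1102) = sqrt(4472) = 2*sqrt(1118)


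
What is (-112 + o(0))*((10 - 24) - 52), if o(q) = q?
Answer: 7392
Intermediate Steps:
(-112 + o(0))*((10 - 24) - 52) = (-112 + 0)*((10 - 24) - 52) = -112*(-14 - 52) = -112*(-66) = 7392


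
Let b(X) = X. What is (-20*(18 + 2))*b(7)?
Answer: -2800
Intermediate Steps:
(-20*(18 + 2))*b(7) = -20*(18 + 2)*7 = -20*20*7 = -400*7 = -2800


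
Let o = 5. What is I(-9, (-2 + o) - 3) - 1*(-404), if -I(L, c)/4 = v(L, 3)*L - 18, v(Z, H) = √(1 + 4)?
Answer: 476 + 36*√5 ≈ 556.50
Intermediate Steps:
v(Z, H) = √5
I(L, c) = 72 - 4*L*√5 (I(L, c) = -4*(√5*L - 18) = -4*(L*√5 - 18) = -4*(-18 + L*√5) = 72 - 4*L*√5)
I(-9, (-2 + o) - 3) - 1*(-404) = (72 - 4*(-9)*√5) - 1*(-404) = (72 + 36*√5) + 404 = 476 + 36*√5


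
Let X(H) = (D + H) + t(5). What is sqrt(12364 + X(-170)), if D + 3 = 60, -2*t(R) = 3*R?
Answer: sqrt(48974)/2 ≈ 110.65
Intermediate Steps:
t(R) = -3*R/2
D = 57 (D = -3 + 60 = 57)
X(H) = 99/2 + H (X(H) = (57 + H) - 3/2*5 = (57 + H) - 15/2 = 99/2 + H)
sqrt(12364 + X(-170)) = sqrt(12364 + (99/2 - 170)) = sqrt(12364 - 241/2) = sqrt(24487/2) = sqrt(48974)/2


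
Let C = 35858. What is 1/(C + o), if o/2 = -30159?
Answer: -1/24460 ≈ -4.0883e-5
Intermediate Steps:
o = -60318 (o = 2*(-30159) = -60318)
1/(C + o) = 1/(35858 - 60318) = 1/(-24460) = -1/24460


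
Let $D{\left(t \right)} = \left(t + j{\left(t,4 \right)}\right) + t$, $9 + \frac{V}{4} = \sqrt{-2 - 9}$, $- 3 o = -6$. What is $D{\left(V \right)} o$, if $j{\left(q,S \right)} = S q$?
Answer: $-432 + 48 i \sqrt{11} \approx -432.0 + 159.2 i$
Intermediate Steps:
$o = 2$ ($o = \left(- \frac{1}{3}\right) \left(-6\right) = 2$)
$V = -36 + 4 i \sqrt{11}$ ($V = -36 + 4 \sqrt{-2 - 9} = -36 + 4 \sqrt{-11} = -36 + 4 i \sqrt{11} \approx -36.0 + 13.266 i$)
$D{\left(t \right)} = 6 t$ ($D{\left(t \right)} = \left(t + 4 t\right) + t = 5 t + t = 6 t$)
$D{\left(V \right)} o = 6 \left(-36 + 4 i \sqrt{11}\right) 2 = \left(-216 + 24 i \sqrt{11}\right) 2 = -432 + 48 i \sqrt{11}$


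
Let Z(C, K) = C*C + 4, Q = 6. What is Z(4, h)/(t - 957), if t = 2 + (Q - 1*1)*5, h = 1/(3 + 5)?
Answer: -2/93 ≈ -0.021505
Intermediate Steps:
h = ⅛ (h = 1/8 = ⅛ ≈ 0.12500)
Z(C, K) = 4 + C² (Z(C, K) = C² + 4 = 4 + C²)
t = 27 (t = 2 + (6 - 1*1)*5 = 2 + (6 - 1)*5 = 2 + 5*5 = 2 + 25 = 27)
Z(4, h)/(t - 957) = (4 + 4²)/(27 - 957) = (4 + 16)/(-930) = -1/930*20 = -2/93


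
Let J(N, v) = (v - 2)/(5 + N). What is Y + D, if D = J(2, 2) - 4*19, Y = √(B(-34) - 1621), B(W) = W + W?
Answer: -76 + I*√1689 ≈ -76.0 + 41.097*I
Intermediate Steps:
B(W) = 2*W
J(N, v) = (-2 + v)/(5 + N)
Y = I*√1689 (Y = √(2*(-34) - 1621) = √(-68 - 1621) = √(-1689) = I*√1689 ≈ 41.097*I)
D = -76 (D = (-2 + 2)/(5 + 2) - 4*19 = 0/7 - 76 = (⅐)*0 - 76 = 0 - 76 = -76)
Y + D = I*√1689 - 76 = -76 + I*√1689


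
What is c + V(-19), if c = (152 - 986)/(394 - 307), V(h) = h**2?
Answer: 10191/29 ≈ 351.41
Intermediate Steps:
c = -278/29 (c = -834/87 = -834*1/87 = -278/29 ≈ -9.5862)
c + V(-19) = -278/29 + (-19)**2 = -278/29 + 361 = 10191/29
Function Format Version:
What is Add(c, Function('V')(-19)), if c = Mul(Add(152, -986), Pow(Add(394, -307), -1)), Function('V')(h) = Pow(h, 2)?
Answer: Rational(10191, 29) ≈ 351.41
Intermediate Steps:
c = Rational(-278, 29) (c = Mul(-834, Pow(87, -1)) = Mul(-834, Rational(1, 87)) = Rational(-278, 29) ≈ -9.5862)
Add(c, Function('V')(-19)) = Add(Rational(-278, 29), Pow(-19, 2)) = Add(Rational(-278, 29), 361) = Rational(10191, 29)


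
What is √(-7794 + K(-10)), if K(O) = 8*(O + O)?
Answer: I*√7954 ≈ 89.185*I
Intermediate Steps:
K(O) = 16*O (K(O) = 8*(2*O) = 16*O)
√(-7794 + K(-10)) = √(-7794 + 16*(-10)) = √(-7794 - 160) = √(-7954) = I*√7954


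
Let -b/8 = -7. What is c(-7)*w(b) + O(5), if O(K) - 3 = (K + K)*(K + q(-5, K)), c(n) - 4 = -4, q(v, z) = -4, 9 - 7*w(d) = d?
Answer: 13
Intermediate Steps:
b = 56 (b = -8*(-7) = 56)
w(d) = 9/7 - d/7
c(n) = 0 (c(n) = 4 - 4 = 0)
O(K) = 3 + 2*K*(-4 + K) (O(K) = 3 + (K + K)*(K - 4) = 3 + (2*K)*(-4 + K) = 3 + 2*K*(-4 + K))
c(-7)*w(b) + O(5) = 0*(9/7 - ⅐*56) + (3 - 8*5 + 2*5²) = 0*(9/7 - 8) + (3 - 40 + 2*25) = 0*(-47/7) + (3 - 40 + 50) = 0 + 13 = 13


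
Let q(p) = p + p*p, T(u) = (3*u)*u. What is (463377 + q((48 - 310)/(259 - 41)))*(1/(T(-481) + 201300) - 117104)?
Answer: -577255754595230620789/10638045423 ≈ -5.4263e+10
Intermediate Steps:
T(u) = 3*u**2
q(p) = p + p**2
(463377 + q((48 - 310)/(259 - 41)))*(1/(T(-481) + 201300) - 117104) = (463377 + ((48 - 310)/(259 - 41))*(1 + (48 - 310)/(259 - 41)))*(1/(3*(-481)**2 + 201300) - 117104) = (463377 + (-262/218)*(1 - 262/218))*(1/(3*231361 + 201300) - 117104) = (463377 + (-262*1/218)*(1 - 262*1/218))*(1/(694083 + 201300) - 117104) = (463377 - 131*(1 - 131/109)/109)*(1/895383 - 117104) = (463377 - 131/109*(-22/109))*(1/895383 - 117104) = (463377 + 2882/11881)*(-104852930831/895383) = (5505385019/11881)*(-104852930831/895383) = -577255754595230620789/10638045423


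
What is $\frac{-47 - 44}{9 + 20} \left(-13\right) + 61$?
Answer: $\frac{2952}{29} \approx 101.79$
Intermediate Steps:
$\frac{-47 - 44}{9 + 20} \left(-13\right) + 61 = - \frac{91}{29} \left(-13\right) + 61 = \left(-91\right) \frac{1}{29} \left(-13\right) + 61 = \left(- \frac{91}{29}\right) \left(-13\right) + 61 = \frac{1183}{29} + 61 = \frac{2952}{29}$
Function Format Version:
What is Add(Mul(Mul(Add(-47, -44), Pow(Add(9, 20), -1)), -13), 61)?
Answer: Rational(2952, 29) ≈ 101.79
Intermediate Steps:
Add(Mul(Mul(Add(-47, -44), Pow(Add(9, 20), -1)), -13), 61) = Add(Mul(Mul(-91, Pow(29, -1)), -13), 61) = Add(Mul(Mul(-91, Rational(1, 29)), -13), 61) = Add(Mul(Rational(-91, 29), -13), 61) = Add(Rational(1183, 29), 61) = Rational(2952, 29)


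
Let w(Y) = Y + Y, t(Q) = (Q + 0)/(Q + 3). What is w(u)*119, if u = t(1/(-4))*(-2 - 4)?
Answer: 1428/11 ≈ 129.82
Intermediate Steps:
t(Q) = Q/(3 + Q)
u = 6/11 (u = (1/((-4)*(3 + 1/(-4))))*(-2 - 4) = -1/(4*(3 - ¼))*(-6) = -1/(4*11/4)*(-6) = -¼*4/11*(-6) = -1/11*(-6) = 6/11 ≈ 0.54545)
w(Y) = 2*Y
w(u)*119 = (2*(6/11))*119 = (12/11)*119 = 1428/11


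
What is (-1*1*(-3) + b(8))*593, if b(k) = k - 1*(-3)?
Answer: 8302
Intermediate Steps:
b(k) = 3 + k (b(k) = k + 3 = 3 + k)
(-1*1*(-3) + b(8))*593 = (-1*1*(-3) + (3 + 8))*593 = (-1*(-3) + 11)*593 = (3 + 11)*593 = 14*593 = 8302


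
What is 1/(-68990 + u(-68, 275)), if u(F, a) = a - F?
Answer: -1/68647 ≈ -1.4567e-5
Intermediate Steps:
1/(-68990 + u(-68, 275)) = 1/(-68990 + (275 - 1*(-68))) = 1/(-68990 + (275 + 68)) = 1/(-68990 + 343) = 1/(-68647) = -1/68647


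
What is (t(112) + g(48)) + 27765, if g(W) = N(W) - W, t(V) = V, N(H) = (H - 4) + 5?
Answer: 27878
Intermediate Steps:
N(H) = 1 + H (N(H) = (-4 + H) + 5 = 1 + H)
g(W) = 1 (g(W) = (1 + W) - W = 1)
(t(112) + g(48)) + 27765 = (112 + 1) + 27765 = 113 + 27765 = 27878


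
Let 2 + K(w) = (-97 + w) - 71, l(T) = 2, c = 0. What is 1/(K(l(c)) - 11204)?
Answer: -1/11372 ≈ -8.7935e-5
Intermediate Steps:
K(w) = -170 + w (K(w) = -2 + ((-97 + w) - 71) = -2 + (-168 + w) = -170 + w)
1/(K(l(c)) - 11204) = 1/((-170 + 2) - 11204) = 1/(-168 - 11204) = 1/(-11372) = -1/11372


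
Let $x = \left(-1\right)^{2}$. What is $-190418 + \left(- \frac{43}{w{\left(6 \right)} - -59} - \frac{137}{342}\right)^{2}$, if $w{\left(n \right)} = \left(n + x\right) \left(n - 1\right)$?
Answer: $- \frac{12299692583426}{64593369} \approx -1.9042 \cdot 10^{5}$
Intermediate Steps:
$x = 1$
$w{\left(n \right)} = \left(1 + n\right) \left(-1 + n\right)$ ($w{\left(n \right)} = \left(n + 1\right) \left(n - 1\right) = \left(1 + n\right) \left(-1 + n\right)$)
$-190418 + \left(- \frac{43}{w{\left(6 \right)} - -59} - \frac{137}{342}\right)^{2} = -190418 + \left(- \frac{43}{\left(-1 + 6^{2}\right) - -59} - \frac{137}{342}\right)^{2} = -190418 + \left(- \frac{43}{\left(-1 + 36\right) + 59} - \frac{137}{342}\right)^{2} = -190418 + \left(- \frac{43}{35 + 59} - \frac{137}{342}\right)^{2} = -190418 + \left(- \frac{43}{94} - \frac{137}{342}\right)^{2} = -190418 + \left(- \frac{6896}{8037}\right)^{2} = -190418 + \frac{47554816}{64593369} = - \frac{12299692583426}{64593369}$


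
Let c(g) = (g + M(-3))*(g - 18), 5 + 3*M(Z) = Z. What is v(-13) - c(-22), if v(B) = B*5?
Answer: -3155/3 ≈ -1051.7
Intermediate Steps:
M(Z) = -5/3 + Z/3
v(B) = 5*B
c(g) = (-18 + g)*(-8/3 + g) (c(g) = (g + (-5/3 + (1/3)*(-3)))*(g - 18) = (g + (-5/3 - 1))*(-18 + g) = (g - 8/3)*(-18 + g) = (-8/3 + g)*(-18 + g) = (-18 + g)*(-8/3 + g))
v(-13) - c(-22) = 5*(-13) - (48 + (-22)**2 - 62/3*(-22)) = -65 - (48 + 484 + 1364/3) = -65 - 1*2960/3 = -65 - 2960/3 = -3155/3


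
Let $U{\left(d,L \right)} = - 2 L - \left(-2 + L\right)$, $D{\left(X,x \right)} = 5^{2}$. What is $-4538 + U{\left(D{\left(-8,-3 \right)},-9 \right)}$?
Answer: $-4509$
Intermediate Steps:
$D{\left(X,x \right)} = 25$
$U{\left(d,L \right)} = 2 - 3 L$
$-4538 + U{\left(D{\left(-8,-3 \right)},-9 \right)} = -4538 + \left(2 - -27\right) = -4538 + \left(2 + 27\right) = -4538 + 29 = -4509$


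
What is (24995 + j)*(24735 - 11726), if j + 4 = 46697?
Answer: 932589192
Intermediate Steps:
j = 46693 (j = -4 + 46697 = 46693)
(24995 + j)*(24735 - 11726) = (24995 + 46693)*(24735 - 11726) = 71688*13009 = 932589192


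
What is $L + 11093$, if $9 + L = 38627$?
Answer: $49711$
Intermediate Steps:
$L = 38618$ ($L = -9 + 38627 = 38618$)
$L + 11093 = 38618 + 11093 = 49711$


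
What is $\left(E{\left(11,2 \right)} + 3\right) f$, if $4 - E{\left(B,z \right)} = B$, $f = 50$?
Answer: $-200$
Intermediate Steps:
$E{\left(B,z \right)} = 4 - B$
$\left(E{\left(11,2 \right)} + 3\right) f = \left(\left(4 - 11\right) + 3\right) 50 = \left(-7 + 3\right) 50 = \left(-4\right) 50 = -200$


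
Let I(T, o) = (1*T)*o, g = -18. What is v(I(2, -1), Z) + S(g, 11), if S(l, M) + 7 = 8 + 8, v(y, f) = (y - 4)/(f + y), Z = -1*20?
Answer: 102/11 ≈ 9.2727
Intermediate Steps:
Z = -20
I(T, o) = T*o
v(y, f) = (-4 + y)/(f + y)
S(l, M) = 9 (S(l, M) = -7 + (8 + 8) = -7 + 16 = 9)
v(I(2, -1), Z) + S(g, 11) = (-4 + 2*(-1))/(-20 + 2*(-1)) + 9 = (-4 - 2)/(-20 - 2) + 9 = -6/(-22) + 9 = -1/22*(-6) + 9 = 3/11 + 9 = 102/11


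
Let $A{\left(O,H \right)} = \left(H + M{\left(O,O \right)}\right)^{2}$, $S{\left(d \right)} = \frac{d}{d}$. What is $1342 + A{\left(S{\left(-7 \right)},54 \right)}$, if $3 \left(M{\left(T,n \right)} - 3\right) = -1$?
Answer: $\frac{40978}{9} \approx 4553.1$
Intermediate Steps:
$M{\left(T,n \right)} = \frac{8}{3}$ ($M{\left(T,n \right)} = 3 + \frac{1}{3} \left(-1\right) = 3 - \frac{1}{3} = \frac{8}{3}$)
$S{\left(d \right)} = 1$
$A{\left(O,H \right)} = \left(\frac{8}{3} + H\right)^{2}$ ($A{\left(O,H \right)} = \left(H + \frac{8}{3}\right)^{2} = \left(\frac{8}{3} + H\right)^{2}$)
$1342 + A{\left(S{\left(-7 \right)},54 \right)} = 1342 + \frac{\left(8 + 3 \cdot 54\right)^{2}}{9} = 1342 + \frac{\left(8 + 162\right)^{2}}{9} = 1342 + \frac{170^{2}}{9} = 1342 + \frac{1}{9} \cdot 28900 = 1342 + \frac{28900}{9} = \frac{40978}{9}$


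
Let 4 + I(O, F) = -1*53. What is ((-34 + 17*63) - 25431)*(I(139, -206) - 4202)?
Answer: 103894046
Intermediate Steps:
I(O, F) = -57 (I(O, F) = -4 - 1*53 = -4 - 53 = -57)
((-34 + 17*63) - 25431)*(I(139, -206) - 4202) = ((-34 + 17*63) - 25431)*(-57 - 4202) = ((-34 + 1071) - 25431)*(-4259) = (1037 - 25431)*(-4259) = -24394*(-4259) = 103894046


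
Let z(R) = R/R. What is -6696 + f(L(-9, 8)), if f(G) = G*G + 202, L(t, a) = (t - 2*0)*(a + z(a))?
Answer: 67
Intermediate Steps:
z(R) = 1
L(t, a) = t*(1 + a) (L(t, a) = (t - 2*0)*(a + 1) = (t + 0)*(1 + a) = t*(1 + a))
f(G) = 202 + G**2 (f(G) = G**2 + 202 = 202 + G**2)
-6696 + f(L(-9, 8)) = -6696 + (202 + (-9*(1 + 8))**2) = -6696 + (202 + (-9*9)**2) = -6696 + (202 + (-81)**2) = -6696 + (202 + 6561) = -6696 + 6763 = 67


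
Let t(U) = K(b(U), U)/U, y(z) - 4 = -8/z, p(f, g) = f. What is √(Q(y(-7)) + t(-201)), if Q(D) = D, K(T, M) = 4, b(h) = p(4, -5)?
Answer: 2*√2535414/1407 ≈ 2.2634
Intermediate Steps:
b(h) = 4
y(z) = 4 - 8/z
t(U) = 4/U
√(Q(y(-7)) + t(-201)) = √((4 - 8/(-7)) + 4/(-201)) = √((4 - 8*(-⅐)) + 4*(-1/201)) = √((4 + 8/7) - 4/201) = √(36/7 - 4/201) = √(7208/1407) = 2*√2535414/1407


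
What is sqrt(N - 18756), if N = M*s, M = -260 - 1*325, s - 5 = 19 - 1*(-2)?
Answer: 3*I*sqrt(3774) ≈ 184.3*I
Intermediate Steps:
s = 26 (s = 5 + (19 - 1*(-2)) = 5 + (19 + 2) = 5 + 21 = 26)
M = -585 (M = -260 - 325 = -585)
N = -15210 (N = -585*26 = -15210)
sqrt(N - 18756) = sqrt(-15210 - 18756) = sqrt(-33966) = 3*I*sqrt(3774)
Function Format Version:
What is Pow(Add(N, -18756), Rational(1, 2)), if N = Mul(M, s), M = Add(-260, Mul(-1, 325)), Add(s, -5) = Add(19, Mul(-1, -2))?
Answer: Mul(3, I, Pow(3774, Rational(1, 2))) ≈ Mul(184.30, I)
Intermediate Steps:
s = 26 (s = Add(5, Add(19, Mul(-1, -2))) = Add(5, Add(19, 2)) = Add(5, 21) = 26)
M = -585 (M = Add(-260, -325) = -585)
N = -15210 (N = Mul(-585, 26) = -15210)
Pow(Add(N, -18756), Rational(1, 2)) = Pow(Add(-15210, -18756), Rational(1, 2)) = Pow(-33966, Rational(1, 2)) = Mul(3, I, Pow(3774, Rational(1, 2)))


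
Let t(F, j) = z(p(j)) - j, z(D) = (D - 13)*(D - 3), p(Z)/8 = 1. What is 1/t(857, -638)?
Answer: 1/613 ≈ 0.0016313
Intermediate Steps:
p(Z) = 8 (p(Z) = 8*1 = 8)
z(D) = (-13 + D)*(-3 + D)
t(F, j) = -25 - j (t(F, j) = (39 + 8² - 16*8) - j = (39 + 64 - 128) - j = -25 - j)
1/t(857, -638) = 1/(-25 - 1*(-638)) = 1/(-25 + 638) = 1/613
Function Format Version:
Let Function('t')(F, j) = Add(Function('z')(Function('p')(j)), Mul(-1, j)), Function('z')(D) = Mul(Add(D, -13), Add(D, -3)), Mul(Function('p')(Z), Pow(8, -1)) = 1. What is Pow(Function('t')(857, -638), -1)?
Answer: Rational(1, 613) ≈ 0.0016313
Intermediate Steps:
Function('p')(Z) = 8 (Function('p')(Z) = Mul(8, 1) = 8)
Function('z')(D) = Mul(Add(-13, D), Add(-3, D))
Function('t')(F, j) = Add(-25, Mul(-1, j)) (Function('t')(F, j) = Add(Add(39, Pow(8, 2), Mul(-16, 8)), Mul(-1, j)) = Add(Add(39, 64, -128), Mul(-1, j)) = Add(-25, Mul(-1, j)))
Pow(Function('t')(857, -638), -1) = Pow(Add(-25, Mul(-1, -638)), -1) = Pow(Add(-25, 638), -1) = Pow(613, -1) = Rational(1, 613)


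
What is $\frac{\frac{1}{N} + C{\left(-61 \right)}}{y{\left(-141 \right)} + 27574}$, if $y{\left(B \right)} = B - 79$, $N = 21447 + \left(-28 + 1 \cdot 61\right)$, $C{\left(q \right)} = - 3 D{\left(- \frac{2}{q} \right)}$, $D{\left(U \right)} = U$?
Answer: $- \frac{128819}{35841399120} \approx -3.5941 \cdot 10^{-6}$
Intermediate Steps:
$C{\left(q \right)} = \frac{6}{q}$ ($C{\left(q \right)} = - 3 \left(- \frac{2}{q}\right) = \frac{6}{q}$)
$N = 21480$ ($N = 21447 + \left(-28 + 61\right) = 21447 + 33 = 21480$)
$y{\left(B \right)} = -79 + B$ ($y{\left(B \right)} = B - 79 = -79 + B$)
$\frac{\frac{1}{N} + C{\left(-61 \right)}}{y{\left(-141 \right)} + 27574} = \frac{\frac{1}{21480} + \frac{6}{-61}}{\left(-79 - 141\right) + 27574} = \frac{\frac{1}{21480} + 6 \left(- \frac{1}{61}\right)}{-220 + 27574} = \frac{\frac{1}{21480} - \frac{6}{61}}{27354} = \left(- \frac{128819}{1310280}\right) \frac{1}{27354} = - \frac{128819}{35841399120}$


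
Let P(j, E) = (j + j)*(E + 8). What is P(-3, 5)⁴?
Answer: 37015056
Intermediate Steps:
P(j, E) = 2*j*(8 + E) (P(j, E) = (2*j)*(8 + E) = 2*j*(8 + E))
P(-3, 5)⁴ = (2*(-3)*(8 + 5))⁴ = (2*(-3)*13)⁴ = (-78)⁴ = 37015056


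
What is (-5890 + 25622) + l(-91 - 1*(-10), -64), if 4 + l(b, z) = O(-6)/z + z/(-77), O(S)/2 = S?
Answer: 24306151/1232 ≈ 19729.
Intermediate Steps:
O(S) = 2*S
l(b, z) = -4 - 12/z - z/77 (l(b, z) = -4 + ((2*(-6))/z + z/(-77)) = -4 + (-12/z + z*(-1/77)) = -4 + (-12/z - z/77) = -4 - 12/z - z/77)
(-5890 + 25622) + l(-91 - 1*(-10), -64) = (-5890 + 25622) + (-4 - 12/(-64) - 1/77*(-64)) = 19732 + (-4 - 12*(-1/64) + 64/77) = 19732 + (-4 + 3/16 + 64/77) = 19732 - 3673/1232 = 24306151/1232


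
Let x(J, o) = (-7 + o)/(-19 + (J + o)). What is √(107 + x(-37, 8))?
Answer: √15405/12 ≈ 10.343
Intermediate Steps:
x(J, o) = (-7 + o)/(-19 + J + o)
√(107 + x(-37, 8)) = √(107 + (-7 + 8)/(-19 - 37 + 8)) = √(107 + 1/(-48)) = √(107 - 1/48*1) = √(107 - 1/48) = √(5135/48) = √15405/12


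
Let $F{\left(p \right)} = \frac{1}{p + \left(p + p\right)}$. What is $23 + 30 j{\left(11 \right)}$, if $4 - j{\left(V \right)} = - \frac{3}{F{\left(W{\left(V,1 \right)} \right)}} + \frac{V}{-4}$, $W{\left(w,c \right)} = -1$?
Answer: $- \frac{89}{2} \approx -44.5$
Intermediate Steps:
$F{\left(p \right)} = \frac{1}{3 p}$ ($F{\left(p \right)} = \frac{1}{p + 2 p} = \frac{1}{3 p}$)
$j{\left(V \right)} = -5 + \frac{V}{4}$ ($j{\left(V \right)} = 4 - \left(- \frac{3}{\frac{1}{3} \frac{1}{-1}} + \frac{V}{-4}\right) = 4 - \left(- \frac{3}{\frac{1}{3} \left(-1\right)} + V \left(- \frac{1}{4}\right)\right) = 4 - \left(- \frac{3}{- \frac{1}{3}} - \frac{V}{4}\right) = 4 - \left(\left(-3\right) \left(-3\right) - \frac{V}{4}\right) = 4 - \left(9 - \frac{V}{4}\right) = 4 + \left(-9 + \frac{V}{4}\right) = -5 + \frac{V}{4}$)
$23 + 30 j{\left(11 \right)} = 23 + 30 \left(-5 + \frac{1}{4} \cdot 11\right) = 23 + 30 \left(-5 + \frac{11}{4}\right) = 23 + 30 \left(- \frac{9}{4}\right) = 23 - \frac{135}{2} = - \frac{89}{2}$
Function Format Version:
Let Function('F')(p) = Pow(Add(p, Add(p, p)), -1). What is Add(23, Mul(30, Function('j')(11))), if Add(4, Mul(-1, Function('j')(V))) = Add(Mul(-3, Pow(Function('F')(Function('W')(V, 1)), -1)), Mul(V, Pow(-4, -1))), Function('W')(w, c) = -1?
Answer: Rational(-89, 2) ≈ -44.500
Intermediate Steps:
Function('F')(p) = Mul(Rational(1, 3), Pow(p, -1)) (Function('F')(p) = Pow(Add(p, Mul(2, p)), -1) = Pow(Mul(3, p), -1) = Mul(Rational(1, 3), Pow(p, -1)))
Function('j')(V) = Add(-5, Mul(Rational(1, 4), V)) (Function('j')(V) = Add(4, Mul(-1, Add(Mul(-3, Pow(Mul(Rational(1, 3), Pow(-1, -1)), -1)), Mul(V, Pow(-4, -1))))) = Add(4, Mul(-1, Add(Mul(-3, Pow(Mul(Rational(1, 3), -1), -1)), Mul(V, Rational(-1, 4))))) = Add(4, Mul(-1, Add(Mul(-3, Pow(Rational(-1, 3), -1)), Mul(Rational(-1, 4), V)))) = Add(4, Mul(-1, Add(Mul(-3, -3), Mul(Rational(-1, 4), V)))) = Add(4, Mul(-1, Add(9, Mul(Rational(-1, 4), V)))) = Add(4, Add(-9, Mul(Rational(1, 4), V))) = Add(-5, Mul(Rational(1, 4), V)))
Add(23, Mul(30, Function('j')(11))) = Add(23, Mul(30, Add(-5, Mul(Rational(1, 4), 11)))) = Add(23, Mul(30, Add(-5, Rational(11, 4)))) = Add(23, Mul(30, Rational(-9, 4))) = Add(23, Rational(-135, 2)) = Rational(-89, 2)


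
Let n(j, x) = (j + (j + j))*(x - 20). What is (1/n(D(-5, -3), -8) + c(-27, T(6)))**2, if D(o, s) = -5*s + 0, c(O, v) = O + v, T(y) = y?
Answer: 700184521/1587600 ≈ 441.03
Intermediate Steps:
D(o, s) = -5*s
n(j, x) = 3*j*(-20 + x) (n(j, x) = (j + 2*j)*(-20 + x) = (3*j)*(-20 + x) = 3*j*(-20 + x))
(1/n(D(-5, -3), -8) + c(-27, T(6)))**2 = (1/(3*(-5*(-3))*(-20 - 8)) + (-27 + 6))**2 = (1/(3*15*(-28)) - 21)**2 = (1/(-1260) - 21)**2 = (-1/1260 - 21)**2 = (-26461/1260)**2 = 700184521/1587600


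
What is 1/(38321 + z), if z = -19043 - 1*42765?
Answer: -1/23487 ≈ -4.2577e-5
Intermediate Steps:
z = -61808 (z = -19043 - 42765 = -61808)
1/(38321 + z) = 1/(38321 - 61808) = 1/(-23487) = -1/23487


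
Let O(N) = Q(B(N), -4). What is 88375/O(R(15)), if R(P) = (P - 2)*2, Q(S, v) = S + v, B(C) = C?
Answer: 88375/22 ≈ 4017.0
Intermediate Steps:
R(P) = -4 + 2*P (R(P) = (-2 + P)*2 = -4 + 2*P)
O(N) = -4 + N (O(N) = N - 4 = -4 + N)
88375/O(R(15)) = 88375/(-4 + (-4 + 2*15)) = 88375/(-4 + (-4 + 30)) = 88375/(-4 + 26) = 88375/22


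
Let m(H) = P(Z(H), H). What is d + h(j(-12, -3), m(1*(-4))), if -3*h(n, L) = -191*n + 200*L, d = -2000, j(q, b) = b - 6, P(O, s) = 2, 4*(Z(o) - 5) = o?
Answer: -8119/3 ≈ -2706.3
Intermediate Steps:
Z(o) = 5 + o/4
m(H) = 2
j(q, b) = -6 + b
h(n, L) = -200*L/3 + 191*n/3 (h(n, L) = -(-191*n + 200*L)/3 = -200*L/3 + 191*n/3)
d + h(j(-12, -3), m(1*(-4))) = -2000 + (-200/3*2 + 191*(-6 - 3)/3) = -2000 + (-400/3 + (191/3)*(-9)) = -2000 + (-400/3 - 573) = -2000 - 2119/3 = -8119/3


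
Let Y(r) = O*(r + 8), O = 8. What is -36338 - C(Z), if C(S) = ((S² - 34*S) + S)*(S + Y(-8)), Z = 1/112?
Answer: -51052269969/1404928 ≈ -36338.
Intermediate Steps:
Y(r) = 64 + 8*r (Y(r) = 8*(r + 8) = 8*(8 + r) = 64 + 8*r)
Z = 1/112 ≈ 0.0089286
C(S) = S*(S² - 33*S) (C(S) = ((S² - 34*S) + S)*(S + (64 + 8*(-8))) = (S² - 33*S)*(S + (64 - 64)) = (S² - 33*S)*(S + 0) = (S² - 33*S)*S = S*(S² - 33*S))
-36338 - C(Z) = -36338 - (1/112)²*(-33 + 1/112) = -36338 - (-3695)/(12544*112) = -36338 - 1*(-3695/1404928) = -36338 + 3695/1404928 = -51052269969/1404928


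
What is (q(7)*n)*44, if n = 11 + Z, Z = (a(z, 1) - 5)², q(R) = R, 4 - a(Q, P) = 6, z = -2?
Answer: 18480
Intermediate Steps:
a(Q, P) = -2 (a(Q, P) = 4 - 1*6 = 4 - 6 = -2)
Z = 49 (Z = (-2 - 5)² = (-7)² = 49)
n = 60 (n = 11 + 49 = 60)
(q(7)*n)*44 = (7*60)*44 = 420*44 = 18480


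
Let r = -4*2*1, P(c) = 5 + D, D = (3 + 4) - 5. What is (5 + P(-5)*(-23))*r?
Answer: 1248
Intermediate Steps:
D = 2 (D = 7 - 5 = 2)
P(c) = 7 (P(c) = 5 + 2 = 7)
r = -8 (r = -8*1 = -8)
(5 + P(-5)*(-23))*r = (5 + 7*(-23))*(-8) = (5 - 161)*(-8) = -156*(-8) = 1248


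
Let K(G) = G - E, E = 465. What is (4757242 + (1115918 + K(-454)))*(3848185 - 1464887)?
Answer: 13995300230818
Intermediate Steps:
K(G) = -465 + G (K(G) = G - 1*465 = G - 465 = -465 + G)
(4757242 + (1115918 + K(-454)))*(3848185 - 1464887) = (4757242 + (1115918 + (-465 - 454)))*(3848185 - 1464887) = (4757242 + (1115918 - 919))*2383298 = (4757242 + 1114999)*2383298 = 5872241*2383298 = 13995300230818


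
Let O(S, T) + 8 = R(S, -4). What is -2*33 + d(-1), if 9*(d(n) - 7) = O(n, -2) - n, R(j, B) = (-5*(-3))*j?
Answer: -553/9 ≈ -61.444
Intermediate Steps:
R(j, B) = 15*j
O(S, T) = -8 + 15*S
d(n) = 55/9 + 14*n/9 (d(n) = 7 + ((-8 + 15*n) - n)/9 = 7 + (-8 + 14*n)/9 = 7 + (-8/9 + 14*n/9) = 55/9 + 14*n/9)
-2*33 + d(-1) = -2*33 + (55/9 + (14/9)*(-1)) = -66 + (55/9 - 14/9) = -66 + 41/9 = -553/9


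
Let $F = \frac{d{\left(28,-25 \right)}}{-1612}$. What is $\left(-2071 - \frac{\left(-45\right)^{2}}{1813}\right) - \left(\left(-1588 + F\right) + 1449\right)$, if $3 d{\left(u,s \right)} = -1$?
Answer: $- \frac{16948929289}{8767668} \approx -1933.1$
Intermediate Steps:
$d{\left(u,s \right)} = - \frac{1}{3}$ ($d{\left(u,s \right)} = \frac{1}{3} \left(-1\right) = - \frac{1}{3}$)
$F = \frac{1}{4836}$ ($F = - \frac{1}{3 \left(-1612\right)} = \left(- \frac{1}{3}\right) \left(- \frac{1}{1612}\right) = \frac{1}{4836} \approx 0.00020678$)
$\left(-2071 - \frac{\left(-45\right)^{2}}{1813}\right) - \left(\left(-1588 + F\right) + 1449\right) = \left(-2071 - \frac{\left(-45\right)^{2}}{1813}\right) - \left(\left(-1588 + \frac{1}{4836}\right) + 1449\right) = \left(-2071 - 2025 \cdot \frac{1}{1813}\right) - \left(- \frac{7679567}{4836} + 1449\right) = \left(-2071 - \frac{2025}{1813}\right) - - \frac{672203}{4836} = \left(-2071 - \frac{2025}{1813}\right) + \frac{672203}{4836} = - \frac{3756748}{1813} + \frac{672203}{4836} = - \frac{16948929289}{8767668}$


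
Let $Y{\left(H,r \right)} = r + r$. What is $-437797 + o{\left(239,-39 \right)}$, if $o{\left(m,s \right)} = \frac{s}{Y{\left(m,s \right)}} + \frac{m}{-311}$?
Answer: $- \frac{272309901}{622} \approx -4.378 \cdot 10^{5}$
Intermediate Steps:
$Y{\left(H,r \right)} = 2 r$
$o{\left(m,s \right)} = \frac{1}{2} - \frac{m}{311}$ ($o{\left(m,s \right)} = \frac{s}{2 s} + \frac{m}{-311} = s \frac{1}{2 s} + m \left(- \frac{1}{311}\right) = \frac{1}{2} - \frac{m}{311}$)
$-437797 + o{\left(239,-39 \right)} = -437797 + \left(\frac{1}{2} - \frac{239}{311}\right) = -437797 - \frac{167}{622} = - \frac{272309901}{622}$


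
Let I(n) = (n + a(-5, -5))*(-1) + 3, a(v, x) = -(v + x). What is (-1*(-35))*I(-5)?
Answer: -70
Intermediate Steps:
a(v, x) = -v - x
I(n) = -7 - n (I(n) = (n + (-1*(-5) - 1*(-5)))*(-1) + 3 = (n + (5 + 5))*(-1) + 3 = (n + 10)*(-1) + 3 = (10 + n)*(-1) + 3 = (-10 - n) + 3 = -7 - n)
(-1*(-35))*I(-5) = (-1*(-35))*(-7 - 1*(-5)) = 35*(-7 + 5) = 35*(-2) = -70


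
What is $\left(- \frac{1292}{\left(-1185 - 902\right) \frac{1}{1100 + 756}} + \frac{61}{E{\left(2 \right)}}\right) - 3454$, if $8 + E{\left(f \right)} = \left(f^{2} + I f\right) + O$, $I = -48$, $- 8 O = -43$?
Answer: $- \frac{3642601778}{1579859} \approx -2305.6$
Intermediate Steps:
$O = \frac{43}{8}$ ($O = \left(- \frac{1}{8}\right) \left(-43\right) = \frac{43}{8} \approx 5.375$)
$E{\left(f \right)} = - \frac{21}{8} + f^{2} - 48 f$ ($E{\left(f \right)} = -8 + \left(\left(f^{2} - 48 f\right) + \frac{43}{8}\right) = -8 + \left(\frac{43}{8} + f^{2} - 48 f\right) = - \frac{21}{8} + f^{2} - 48 f$)
$\left(- \frac{1292}{\left(-1185 - 902\right) \frac{1}{1100 + 756}} + \frac{61}{E{\left(2 \right)}}\right) - 3454 = \left(- \frac{1292}{\left(-1185 - 902\right) \frac{1}{1100 + 756}} + \frac{61}{- \frac{21}{8} + 2^{2} - 96}\right) - 3454 = \left(- \frac{1292}{\left(-2087\right) \frac{1}{1856}} + \frac{61}{- \frac{21}{8} + 4 - 96}\right) - 3454 = \left(- \frac{1292}{\left(-2087\right) \frac{1}{1856}} + \frac{61}{- \frac{757}{8}}\right) - 3454 = \left(- \frac{1292}{- \frac{2087}{1856}} + 61 \left(- \frac{8}{757}\right)\right) - 3454 = \left(\left(-1292\right) \left(- \frac{1856}{2087}\right) - \frac{488}{757}\right) - 3454 = \left(\frac{2397952}{2087} - \frac{488}{757}\right) - 3454 = \frac{1814231208}{1579859} - 3454 = - \frac{3642601778}{1579859}$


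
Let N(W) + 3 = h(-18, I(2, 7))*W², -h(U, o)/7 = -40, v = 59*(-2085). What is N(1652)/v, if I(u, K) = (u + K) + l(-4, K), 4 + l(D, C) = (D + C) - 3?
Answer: -764149117/123015 ≈ -6211.8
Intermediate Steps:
l(D, C) = -7 + C + D (l(D, C) = -4 + ((D + C) - 3) = -4 + ((C + D) - 3) = -4 + (-3 + C + D) = -7 + C + D)
v = -123015
I(u, K) = -11 + u + 2*K (I(u, K) = (u + K) + (-7 + K - 4) = (K + u) + (-11 + K) = -11 + u + 2*K)
h(U, o) = 280 (h(U, o) = -7*(-40) = 280)
N(W) = -3 + 280*W²
N(1652)/v = (-3 + 280*1652²)/(-123015) = (-3 + 280*2729104)*(-1/123015) = (-3 + 764149120)*(-1/123015) = 764149117*(-1/123015) = -764149117/123015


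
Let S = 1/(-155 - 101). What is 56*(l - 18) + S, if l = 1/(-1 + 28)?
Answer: -6952987/6912 ≈ -1005.9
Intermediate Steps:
l = 1/27 ≈ 0.037037
S = -1/256 (S = 1/(-256) = -1/256 ≈ -0.0039063)
56*(l - 18) + S = 56*(1/27 - 18) - 1/256 = 56*(-485/27) - 1/256 = -27160/27 - 1/256 = -6952987/6912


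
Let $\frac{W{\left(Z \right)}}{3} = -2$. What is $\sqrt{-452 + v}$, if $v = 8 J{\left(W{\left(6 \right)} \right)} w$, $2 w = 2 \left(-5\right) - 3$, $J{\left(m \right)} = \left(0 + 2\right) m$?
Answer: $2 \sqrt{43} \approx 13.115$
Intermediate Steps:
$W{\left(Z \right)} = -6$ ($W{\left(Z \right)} = 3 \left(-2\right) = -6$)
$J{\left(m \right)} = 2 m$
$w = - \frac{13}{2}$ ($w = \frac{2 \left(-5\right) - 3}{2} = \frac{-10 - 3}{2} = \frac{1}{2} \left(-13\right) = - \frac{13}{2} \approx -6.5$)
$v = 624$ ($v = 8 \cdot 2 \left(-6\right) \left(- \frac{13}{2}\right) = 8 \left(-12\right) \left(- \frac{13}{2}\right) = \left(-96\right) \left(- \frac{13}{2}\right) = 624$)
$\sqrt{-452 + v} = \sqrt{-452 + 624} = \sqrt{172} = 2 \sqrt{43}$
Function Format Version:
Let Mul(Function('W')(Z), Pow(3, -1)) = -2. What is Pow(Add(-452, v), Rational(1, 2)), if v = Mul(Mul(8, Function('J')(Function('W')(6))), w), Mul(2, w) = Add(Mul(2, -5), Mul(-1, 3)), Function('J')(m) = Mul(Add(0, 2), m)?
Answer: Mul(2, Pow(43, Rational(1, 2))) ≈ 13.115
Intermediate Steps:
Function('W')(Z) = -6 (Function('W')(Z) = Mul(3, -2) = -6)
Function('J')(m) = Mul(2, m)
w = Rational(-13, 2) (w = Mul(Rational(1, 2), Add(Mul(2, -5), Mul(-1, 3))) = Mul(Rational(1, 2), Add(-10, -3)) = Mul(Rational(1, 2), -13) = Rational(-13, 2) ≈ -6.5000)
v = 624 (v = Mul(Mul(8, Mul(2, -6)), Rational(-13, 2)) = Mul(Mul(8, -12), Rational(-13, 2)) = Mul(-96, Rational(-13, 2)) = 624)
Pow(Add(-452, v), Rational(1, 2)) = Pow(Add(-452, 624), Rational(1, 2)) = Pow(172, Rational(1, 2)) = Mul(2, Pow(43, Rational(1, 2)))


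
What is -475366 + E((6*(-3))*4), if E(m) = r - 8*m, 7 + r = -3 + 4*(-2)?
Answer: -474808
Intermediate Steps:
r = -18 (r = -7 + (-3 + 4*(-2)) = -7 + (-3 - 8) = -7 - 11 = -18)
E(m) = -18 - 8*m
-475366 + E((6*(-3))*4) = -475366 + (-18 - 8*6*(-3)*4) = -475366 + (-18 - (-144)*4) = -475366 + (-18 - 8*(-72)) = -475366 + (-18 + 576) = -475366 + 558 = -474808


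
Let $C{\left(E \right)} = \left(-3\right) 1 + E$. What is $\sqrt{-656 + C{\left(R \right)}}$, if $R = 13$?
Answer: $i \sqrt{646} \approx 25.417 i$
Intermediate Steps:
$C{\left(E \right)} = -3 + E$
$\sqrt{-656 + C{\left(R \right)}} = \sqrt{-656 + \left(-3 + 13\right)} = \sqrt{-656 + 10} = \sqrt{-646} = i \sqrt{646}$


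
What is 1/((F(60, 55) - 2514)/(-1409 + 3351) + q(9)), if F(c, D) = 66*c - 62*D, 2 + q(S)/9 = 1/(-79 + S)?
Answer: -67970/1300939 ≈ -0.052247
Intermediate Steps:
q(S) = -18 + 9/(-79 + S)
F(c, D) = -62*D + 66*c
1/((F(60, 55) - 2514)/(-1409 + 3351) + q(9)) = 1/(((-62*55 + 66*60) - 2514)/(-1409 + 3351) + 9*(159 - 2*9)/(-79 + 9)) = 1/(((-3410 + 3960) - 2514)/1942 + 9*(159 - 18)/(-70)) = 1/((550 - 2514)*(1/1942) + 9*(-1/70)*141) = 1/(-1964*1/1942 - 1269/70) = 1/(-982/971 - 1269/70) = 1/(-1300939/67970) = -67970/1300939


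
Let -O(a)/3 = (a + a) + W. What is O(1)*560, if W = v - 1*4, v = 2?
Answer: 0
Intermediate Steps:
W = -2 (W = 2 - 1*4 = 2 - 4 = -2)
O(a) = 6 - 6*a (O(a) = -3*((a + a) - 2) = -3*(2*a - 2) = -3*(-2 + 2*a) = 6 - 6*a)
O(1)*560 = (6 - 6*1)*560 = (6 - 6)*560 = 0*560 = 0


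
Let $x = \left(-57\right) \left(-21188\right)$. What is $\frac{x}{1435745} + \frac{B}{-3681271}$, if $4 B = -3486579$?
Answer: $\frac{22789557914499}{21141465727580} \approx 1.078$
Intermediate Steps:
$B = - \frac{3486579}{4}$ ($B = \frac{1}{4} \left(-3486579\right) = - \frac{3486579}{4} \approx -8.7165 \cdot 10^{5}$)
$x = 1207716$
$\frac{x}{1435745} + \frac{B}{-3681271} = \frac{1207716}{1435745} - \frac{3486579}{4 \left(-3681271\right)} = 1207716 \cdot \frac{1}{1435745} - - \frac{3486579}{14725084} = \frac{1207716}{1435745} + \frac{3486579}{14725084} = \frac{22789557914499}{21141465727580}$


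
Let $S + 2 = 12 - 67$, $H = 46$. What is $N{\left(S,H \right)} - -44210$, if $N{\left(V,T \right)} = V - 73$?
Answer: $44080$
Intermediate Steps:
$S = -57$ ($S = -2 + \left(12 - 67\right) = -2 - 55 = -57$)
$N{\left(V,T \right)} = -73 + V$ ($N{\left(V,T \right)} = V - 73 = -73 + V$)
$N{\left(S,H \right)} - -44210 = \left(-73 - 57\right) - -44210 = -130 + 44210 = 44080$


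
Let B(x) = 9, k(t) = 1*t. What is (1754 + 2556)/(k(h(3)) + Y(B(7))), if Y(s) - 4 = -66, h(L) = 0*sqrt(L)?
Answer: -2155/31 ≈ -69.516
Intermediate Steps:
h(L) = 0
k(t) = t
Y(s) = -62 (Y(s) = 4 - 66 = -62)
(1754 + 2556)/(k(h(3)) + Y(B(7))) = (1754 + 2556)/(0 - 62) = 4310/(-62) = 4310*(-1/62) = -2155/31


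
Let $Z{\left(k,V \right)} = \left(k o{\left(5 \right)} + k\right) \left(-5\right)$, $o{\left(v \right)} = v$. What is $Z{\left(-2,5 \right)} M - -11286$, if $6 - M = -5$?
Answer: $11946$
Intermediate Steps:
$M = 11$ ($M = 6 - -5 = 6 + 5 = 11$)
$Z{\left(k,V \right)} = - 30 k$ ($Z{\left(k,V \right)} = \left(k 5 + k\right) \left(-5\right) = \left(5 k + k\right) \left(-5\right) = 6 k \left(-5\right) = - 30 k$)
$Z{\left(-2,5 \right)} M - -11286 = \left(-30\right) \left(-2\right) 11 - -11286 = 60 \cdot 11 + 11286 = 660 + 11286 = 11946$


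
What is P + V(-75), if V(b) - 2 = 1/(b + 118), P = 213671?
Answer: 9187940/43 ≈ 2.1367e+5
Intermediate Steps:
V(b) = 2 + 1/(118 + b) (V(b) = 2 + 1/(b + 118) = 2 + 1/(118 + b))
P + V(-75) = 213671 + (237 + 2*(-75))/(118 - 75) = 213671 + (237 - 150)/43 = 213671 + (1/43)*87 = 213671 + 87/43 = 9187940/43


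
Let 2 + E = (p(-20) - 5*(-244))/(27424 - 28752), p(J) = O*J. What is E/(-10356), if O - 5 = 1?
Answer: 313/1146064 ≈ 0.00027311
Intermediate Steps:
O = 6 (O = 5 + 1 = 6)
p(J) = 6*J
E = -939/332 (E = -2 + (6*(-20) - 5*(-244))/(27424 - 28752) = -2 + (-120 + 1220)/(-1328) = -2 + 1100*(-1/1328) = -2 - 275/332 = -939/332 ≈ -2.8283)
E/(-10356) = -939/332/(-10356) = -939/332*(-1/10356) = 313/1146064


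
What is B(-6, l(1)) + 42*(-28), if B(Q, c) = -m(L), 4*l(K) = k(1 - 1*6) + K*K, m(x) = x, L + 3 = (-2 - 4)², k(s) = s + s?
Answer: -1209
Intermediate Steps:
k(s) = 2*s
L = 33 (L = -3 + (-2 - 4)² = -3 + (-6)² = -3 + 36 = 33)
l(K) = -5/2 + K²/4 (l(K) = (2*(1 - 1*6) + K*K)/4 = (2*(1 - 6) + K²)/4 = (2*(-5) + K²)/4 = (-10 + K²)/4 = -5/2 + K²/4)
B(Q, c) = -33 (B(Q, c) = -1*33 = -33)
B(-6, l(1)) + 42*(-28) = -33 + 42*(-28) = -33 - 1176 = -1209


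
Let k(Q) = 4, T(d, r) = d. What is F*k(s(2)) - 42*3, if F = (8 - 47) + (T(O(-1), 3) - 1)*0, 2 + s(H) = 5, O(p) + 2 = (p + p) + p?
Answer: -282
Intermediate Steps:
O(p) = -2 + 3*p (O(p) = -2 + ((p + p) + p) = -2 + (2*p + p) = -2 + 3*p)
s(H) = 3 (s(H) = -2 + 5 = 3)
F = -39 (F = (8 - 47) + ((-2 + 3*(-1)) - 1)*0 = -39 + ((-2 - 3) - 1)*0 = -39 + (-5 - 1)*0 = -39 - 6*0 = -39 + 0 = -39)
F*k(s(2)) - 42*3 = -39*4 - 42*3 = -156 - 126 = -282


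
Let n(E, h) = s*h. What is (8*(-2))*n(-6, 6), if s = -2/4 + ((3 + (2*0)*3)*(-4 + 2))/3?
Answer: 240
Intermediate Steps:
s = -5/2 (s = -2*1/4 + ((3 + 0*3)*(-2))*(1/3) = -1/2 + ((3 + 0)*(-2))*(1/3) = -1/2 + (3*(-2))*(1/3) = -1/2 - 6*1/3 = -1/2 - 2 = -5/2 ≈ -2.5000)
n(E, h) = -5*h/2
(8*(-2))*n(-6, 6) = (8*(-2))*(-5/2*6) = -16*(-15) = 240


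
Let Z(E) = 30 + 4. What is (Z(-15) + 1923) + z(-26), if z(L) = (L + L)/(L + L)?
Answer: 1958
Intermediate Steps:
Z(E) = 34
z(L) = 1 (z(L) = (2*L)/((2*L)) = (2*L)*(1/(2*L)) = 1)
(Z(-15) + 1923) + z(-26) = (34 + 1923) + 1 = 1957 + 1 = 1958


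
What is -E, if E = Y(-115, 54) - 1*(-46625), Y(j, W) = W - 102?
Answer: -46577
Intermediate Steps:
Y(j, W) = -102 + W
E = 46577 (E = (-102 + 54) - 1*(-46625) = -48 + 46625 = 46577)
-E = -1*46577 = -46577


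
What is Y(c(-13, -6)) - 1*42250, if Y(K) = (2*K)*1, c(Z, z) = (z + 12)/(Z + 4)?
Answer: -126754/3 ≈ -42251.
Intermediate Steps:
c(Z, z) = (12 + z)/(4 + Z)
Y(K) = 2*K
Y(c(-13, -6)) - 1*42250 = 2*((12 - 6)/(4 - 13)) - 1*42250 = 2*(6/(-9)) - 42250 = 2*(-⅑*6) - 42250 = 2*(-⅔) - 42250 = -4/3 - 42250 = -126754/3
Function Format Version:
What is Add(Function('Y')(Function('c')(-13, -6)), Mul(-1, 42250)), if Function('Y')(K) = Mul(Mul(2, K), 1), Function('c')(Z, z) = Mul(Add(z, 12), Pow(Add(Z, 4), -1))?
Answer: Rational(-126754, 3) ≈ -42251.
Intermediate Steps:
Function('c')(Z, z) = Mul(Pow(Add(4, Z), -1), Add(12, z)) (Function('c')(Z, z) = Mul(Add(12, z), Pow(Add(4, Z), -1)) = Mul(Pow(Add(4, Z), -1), Add(12, z)))
Function('Y')(K) = Mul(2, K)
Add(Function('Y')(Function('c')(-13, -6)), Mul(-1, 42250)) = Add(Mul(2, Mul(Pow(Add(4, -13), -1), Add(12, -6))), Mul(-1, 42250)) = Add(Mul(2, Mul(Pow(-9, -1), 6)), -42250) = Add(Mul(2, Mul(Rational(-1, 9), 6)), -42250) = Add(Mul(2, Rational(-2, 3)), -42250) = Add(Rational(-4, 3), -42250) = Rational(-126754, 3)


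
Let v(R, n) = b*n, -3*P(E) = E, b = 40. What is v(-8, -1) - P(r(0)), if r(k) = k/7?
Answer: -40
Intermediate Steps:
r(k) = k/7 (r(k) = k*(1/7) = k/7)
P(E) = -E/3
v(R, n) = 40*n
v(-8, -1) - P(r(0)) = 40*(-1) - (-1)*(1/7)*0/3 = -40 - (-1)*0/3 = -40 - 1*0 = -40 + 0 = -40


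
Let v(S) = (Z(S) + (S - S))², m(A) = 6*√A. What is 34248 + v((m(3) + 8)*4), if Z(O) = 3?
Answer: 34257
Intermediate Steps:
v(S) = 9 (v(S) = (3 + (S - S))² = (3 + 0)² = 3² = 9)
34248 + v((m(3) + 8)*4) = 34248 + 9 = 34257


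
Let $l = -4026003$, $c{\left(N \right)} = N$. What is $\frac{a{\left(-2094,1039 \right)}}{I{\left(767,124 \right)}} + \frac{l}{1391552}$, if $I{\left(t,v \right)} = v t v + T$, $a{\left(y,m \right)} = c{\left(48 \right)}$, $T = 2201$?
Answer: $- \frac{47489026010283}{16414181030336} \approx -2.8932$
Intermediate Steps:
$a{\left(y,m \right)} = 48$
$I{\left(t,v \right)} = 2201 + t v^{2}$ ($I{\left(t,v \right)} = v t v + 2201 = t v v + 2201 = t v^{2} + 2201 = 2201 + t v^{2}$)
$\frac{a{\left(-2094,1039 \right)}}{I{\left(767,124 \right)}} + \frac{l}{1391552} = \frac{48}{2201 + 767 \cdot 124^{2}} - \frac{4026003}{1391552} = \frac{48}{2201 + 767 \cdot 15376} - \frac{4026003}{1391552} = \frac{48}{2201 + 11793392} - \frac{4026003}{1391552} = \frac{48}{11795593} - \frac{4026003}{1391552} = - \frac{47489026010283}{16414181030336}$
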